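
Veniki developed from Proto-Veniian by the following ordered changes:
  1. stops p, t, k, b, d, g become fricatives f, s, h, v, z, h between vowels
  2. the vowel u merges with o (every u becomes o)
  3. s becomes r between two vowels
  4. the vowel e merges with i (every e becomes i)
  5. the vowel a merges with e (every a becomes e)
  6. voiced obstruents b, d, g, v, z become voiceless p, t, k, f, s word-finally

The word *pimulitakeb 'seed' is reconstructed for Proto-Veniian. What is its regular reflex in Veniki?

Veniki: *pimulitakeb
  pimulitakeb → pimulisaheb   [intervocalic lenition]
  pimulisaheb → pimolisaheb   [vowel merger]
  pimolisaheb → pimoliraheb   [rhotacism]
  pimoliraheb → pimolirahib   [vowel merger]
  pimolirahib → pimolirehib   [vowel merger]
  pimolirehib → pimolirehip   [final devoicing]
  giving Veniki pimolirehip.

pimolirehip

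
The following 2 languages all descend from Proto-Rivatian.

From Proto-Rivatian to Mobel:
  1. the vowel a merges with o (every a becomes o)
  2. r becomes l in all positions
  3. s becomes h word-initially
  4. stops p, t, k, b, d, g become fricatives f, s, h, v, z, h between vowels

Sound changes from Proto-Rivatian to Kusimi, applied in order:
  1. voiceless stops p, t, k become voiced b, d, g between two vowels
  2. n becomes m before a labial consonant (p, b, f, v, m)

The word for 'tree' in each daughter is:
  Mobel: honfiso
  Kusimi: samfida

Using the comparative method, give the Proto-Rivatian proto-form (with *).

*sanfita

Position 6: Mobel has s, Kusimi has d. Taking the neighbouring segments as reconstructed: Mobel s could go back to *t or *s; Kusimi d could go back to *t or *d — the one source consistent with every daughter is *t.
Position 2: Mobel has o, Kusimi has a. Kusimi preserves a here (none of its changes turn any other segment into a), so the proto-segment is *a.
Position 7: Mobel has o, Kusimi has a. Kusimi preserves a here (none of its changes turn any other segment into a), so the proto-segment is *a.
Verify the candidate proto-form against each daughter:
Mobel: *sanfita > sonfito > honfito > honfiso  (by vowel merger, debuccalisation, intervocalic lenition)
Kusimi: start from *sanfita.
  rule 1 (intervocalic voicing): sanfita → sanfida
  rule 2 (nasal place assimilation): sanfida → samfida
  ⇒ Kusimi samfida
Only *sanfita yields all of Mobel honfiso, Kusimi samfida.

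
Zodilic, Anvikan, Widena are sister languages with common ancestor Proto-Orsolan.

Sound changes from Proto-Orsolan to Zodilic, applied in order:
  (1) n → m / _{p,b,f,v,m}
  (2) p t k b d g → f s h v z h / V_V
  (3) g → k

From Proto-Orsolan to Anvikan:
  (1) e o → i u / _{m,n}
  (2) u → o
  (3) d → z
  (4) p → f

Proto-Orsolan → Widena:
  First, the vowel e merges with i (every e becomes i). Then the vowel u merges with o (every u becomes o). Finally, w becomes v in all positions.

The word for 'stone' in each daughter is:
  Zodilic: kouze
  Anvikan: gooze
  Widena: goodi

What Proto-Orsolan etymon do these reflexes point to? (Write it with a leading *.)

Position 3: Zodilic has u, Anvikan has o, Widena has o. Zodilic preserves u here (none of its changes turn any other segment into u), so the proto-segment is *u.
Position 4: Zodilic has z, Anvikan has z, Widena has d. Widena preserves d here (none of its changes turn any other segment into d), so the proto-segment is *d.
Continuing position by position gives *goude; check it forward:
Zodilic: *goude > gouze > kouze  (by intervocalic lenition, unconditioned shift)
Anvikan: start from *goude.
  rule 1: no change — goude
  rule 2 (vowel merger): goude → goode
  rule 3 (unconditioned shift): goode → gooze
  rule 4: no change — gooze
  ⇒ Anvikan gooze
Widena: *goude
  goude → goudi   [vowel merger]
  goudi → goodi   [vowel merger]
  goodi (rule 3 does not apply)
  giving Widena goodi.
Only *goude yields all of Zodilic kouze, Anvikan gooze, Widena goodi.

*goude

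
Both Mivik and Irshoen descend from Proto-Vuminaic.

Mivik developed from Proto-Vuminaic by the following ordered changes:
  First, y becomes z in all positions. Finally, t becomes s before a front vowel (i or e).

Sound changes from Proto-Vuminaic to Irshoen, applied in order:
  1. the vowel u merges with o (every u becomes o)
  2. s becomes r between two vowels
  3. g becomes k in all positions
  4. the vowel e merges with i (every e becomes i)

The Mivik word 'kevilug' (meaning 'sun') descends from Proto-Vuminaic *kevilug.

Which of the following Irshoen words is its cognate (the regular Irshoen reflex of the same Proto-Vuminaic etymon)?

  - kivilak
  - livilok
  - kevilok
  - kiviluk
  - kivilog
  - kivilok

kivilok

Irshoen: *kevilug > kevilog > kevilok > kivilok  (by vowel merger, unconditioned shift, vowel merger)
Only 'kivilok' matches the regular Irshoen development of *kevilug.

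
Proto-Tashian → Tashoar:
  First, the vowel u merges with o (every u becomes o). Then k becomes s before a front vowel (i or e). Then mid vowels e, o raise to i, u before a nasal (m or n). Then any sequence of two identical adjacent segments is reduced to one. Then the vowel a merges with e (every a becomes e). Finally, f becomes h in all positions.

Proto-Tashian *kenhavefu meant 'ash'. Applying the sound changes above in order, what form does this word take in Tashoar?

Tashoar: *kenhavefu
  kenhavefu → kenhavefo   [vowel merger]
  kenhavefo → senhavefo   [palatalisation]
  senhavefo → sinhavefo   [pre-nasal raising]
  sinhavefo (rule 4 does not apply)
  sinhavefo → sinhevefo   [vowel merger]
  sinhevefo → sinheveho   [unconditioned shift]
  giving Tashoar sinheveho.

sinheveho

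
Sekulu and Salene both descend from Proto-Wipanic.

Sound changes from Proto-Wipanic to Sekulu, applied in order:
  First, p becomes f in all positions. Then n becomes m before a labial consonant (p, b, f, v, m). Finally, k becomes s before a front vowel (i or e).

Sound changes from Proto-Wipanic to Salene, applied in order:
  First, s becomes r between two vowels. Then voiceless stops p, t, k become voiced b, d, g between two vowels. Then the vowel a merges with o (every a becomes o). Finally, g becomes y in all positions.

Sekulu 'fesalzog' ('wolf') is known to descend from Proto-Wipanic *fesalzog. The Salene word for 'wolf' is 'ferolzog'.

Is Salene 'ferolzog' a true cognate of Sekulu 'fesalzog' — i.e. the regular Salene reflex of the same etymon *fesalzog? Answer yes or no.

Derive the expected Salene reflex of *fesalzog:
Salene: start from *fesalzog.
  rule 1 (rhotacism): fesalzog → feralzog
  rule 2: no change — feralzog
  rule 3 (vowel merger): feralzog → ferolzog
  rule 4 (unconditioned shift): ferolzog → ferolzoy
  ⇒ Salene ferolzoy
The regular Salene reflex would be 'ferolzoy', but the attested form is 'ferolzog'. The correspondence is irregular, so they are not cognates (the Salene form has a different source).

no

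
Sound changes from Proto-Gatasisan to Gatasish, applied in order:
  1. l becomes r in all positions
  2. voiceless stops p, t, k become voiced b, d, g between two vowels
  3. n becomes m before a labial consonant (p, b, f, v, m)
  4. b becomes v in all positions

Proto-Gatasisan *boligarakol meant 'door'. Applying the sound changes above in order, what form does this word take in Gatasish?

vorigaragor

Gatasish: *boligarakol > borigarakor > borigaragor > vorigaragor  (by unconditioned shift, intervocalic voicing, unconditioned shift)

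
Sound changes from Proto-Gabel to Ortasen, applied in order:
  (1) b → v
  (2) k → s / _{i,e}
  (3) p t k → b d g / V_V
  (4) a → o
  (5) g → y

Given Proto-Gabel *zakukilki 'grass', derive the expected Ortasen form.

Ortasen: start from *zakukilki.
  rule 1: no change — zakukilki
  rule 2 (palatalisation): zakukilki → zakusilsi
  rule 3 (intervocalic voicing): zakusilsi → zagusilsi
  rule 4 (vowel merger): zagusilsi → zogusilsi
  rule 5 (unconditioned shift): zogusilsi → zoyusilsi
  ⇒ Ortasen zoyusilsi

zoyusilsi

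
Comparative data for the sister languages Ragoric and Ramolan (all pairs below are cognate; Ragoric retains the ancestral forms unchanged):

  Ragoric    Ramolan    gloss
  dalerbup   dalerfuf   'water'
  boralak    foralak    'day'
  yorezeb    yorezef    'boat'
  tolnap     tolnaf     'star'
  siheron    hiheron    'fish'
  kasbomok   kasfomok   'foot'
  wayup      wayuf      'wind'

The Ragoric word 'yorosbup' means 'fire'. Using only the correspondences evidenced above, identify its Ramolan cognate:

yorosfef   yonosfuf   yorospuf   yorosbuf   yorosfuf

dalerbup ~ dalerfuf — Ragoric b corresponds to Ramolan f after a consonant, before a back vowel.
dalerbup ~ dalerfuf, tolnap ~ tolnaf — Ragoric p corresponds to Ramolan f word-finally.
Applying these to Ragoric 'yorosbup':
  yorosbup → yorosfup   (b→f after a consonant, before a back vowel)
  yorosfup → yorosfuf   (p→f word-finally)
So the Ramolan cognate is 'yorosfuf'.

yorosfuf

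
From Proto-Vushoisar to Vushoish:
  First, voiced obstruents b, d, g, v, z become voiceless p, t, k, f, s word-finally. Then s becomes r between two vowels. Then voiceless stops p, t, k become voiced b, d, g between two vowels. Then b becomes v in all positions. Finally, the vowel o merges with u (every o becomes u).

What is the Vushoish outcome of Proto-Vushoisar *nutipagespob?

Vushoish: start from *nutipagespob.
  rule 1 (final devoicing): nutipagespob → nutipagespop
  rule 2: no change — nutipagespop
  rule 3 (intervocalic voicing): nutipagespop → nudibagespop
  rule 4 (unconditioned shift): nudibagespop → nudivagespop
  rule 5 (vowel merger): nudivagespop → nudivagespup
  ⇒ Vushoish nudivagespup

nudivagespup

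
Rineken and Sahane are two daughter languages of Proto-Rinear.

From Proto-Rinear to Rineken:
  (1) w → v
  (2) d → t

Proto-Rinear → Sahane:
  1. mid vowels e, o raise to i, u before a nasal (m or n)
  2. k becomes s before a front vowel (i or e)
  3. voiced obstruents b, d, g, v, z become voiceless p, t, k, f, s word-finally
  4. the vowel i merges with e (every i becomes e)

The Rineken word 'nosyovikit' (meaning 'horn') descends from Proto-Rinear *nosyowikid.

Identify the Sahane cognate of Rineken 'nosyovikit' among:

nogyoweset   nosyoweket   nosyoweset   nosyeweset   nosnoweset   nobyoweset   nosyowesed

nosyoweset

Sahane: *nosyowikid > nosyowisid > nosyowisit > nosyoweset  (by palatalisation, final devoicing, vowel merger)
Only 'nosyoweset' matches the regular Sahane development of *nosyowikid.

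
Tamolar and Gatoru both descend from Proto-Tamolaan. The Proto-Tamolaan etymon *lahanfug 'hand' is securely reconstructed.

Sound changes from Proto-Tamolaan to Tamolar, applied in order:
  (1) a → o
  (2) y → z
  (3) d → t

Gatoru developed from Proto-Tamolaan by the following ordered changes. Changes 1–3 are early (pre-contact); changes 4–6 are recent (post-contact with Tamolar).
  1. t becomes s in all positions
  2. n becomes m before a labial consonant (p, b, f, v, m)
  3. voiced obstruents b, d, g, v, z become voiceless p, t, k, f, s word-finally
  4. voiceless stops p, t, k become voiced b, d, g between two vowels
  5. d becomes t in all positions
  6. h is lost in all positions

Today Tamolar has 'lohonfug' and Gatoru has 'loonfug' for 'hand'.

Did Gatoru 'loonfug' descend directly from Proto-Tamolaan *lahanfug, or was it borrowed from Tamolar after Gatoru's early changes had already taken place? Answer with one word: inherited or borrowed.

borrowed

If inherited, *lahanfug would pass through all of Gatoru's changes:
Gatoru: *lahanfug
  lahanfug (rule 1 does not apply)
  lahanfug → lahamfug   [nasal place assimilation]
  lahamfug → lahamfuk   [final devoicing]
  lahamfuk (rule 4 does not apply)
  lahamfuk (rule 5 does not apply)
  lahamfuk → laamfuk   [h-loss]
  giving Gatoru laamfuk.
If borrowed from Tamolar 'lohonfug' after the early changes, it would undergo only the recent ones:
  rule 4 (intervocalic voicing): no change (lohonfug)
  rule 5 (unconditioned shift): no change (lohonfug)
  rule 6 (h-loss): lohonfug → loonfug
  ⇒ as a loan: loonfug
Gatoru 'loonfug' matches the loan outcome 'loonfug', not the inherited 'laamfuk' — it skipped the early Gatoru changes, so it was borrowed from Tamolar.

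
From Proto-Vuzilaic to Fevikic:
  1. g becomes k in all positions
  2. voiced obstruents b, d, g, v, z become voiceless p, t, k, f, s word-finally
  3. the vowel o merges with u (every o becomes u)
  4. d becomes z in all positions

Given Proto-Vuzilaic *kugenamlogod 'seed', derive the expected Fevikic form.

kukenamlukut

Fevikic: *kugenamlogod
  kugenamlogod → kukenamlokod   [unconditioned shift]
  kukenamlokod → kukenamlokot   [final devoicing]
  kukenamlokot → kukenamlukut   [vowel merger]
  kukenamlukut (rule 4 does not apply)
  giving Fevikic kukenamlukut.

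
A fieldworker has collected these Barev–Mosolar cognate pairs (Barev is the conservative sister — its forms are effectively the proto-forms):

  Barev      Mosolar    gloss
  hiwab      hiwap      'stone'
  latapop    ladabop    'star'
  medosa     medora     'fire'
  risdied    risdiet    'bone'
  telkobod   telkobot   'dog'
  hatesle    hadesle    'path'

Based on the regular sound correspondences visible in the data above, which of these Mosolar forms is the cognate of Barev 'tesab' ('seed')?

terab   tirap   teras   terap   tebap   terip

medosa ~ medora — Barev s corresponds to Mosolar r between vowels (before a back vowel).
hiwab ~ hiwap — Barev b corresponds to Mosolar p word-finally.
Applying these to Barev 'tesab':
  tesab → terab   (s→r between vowels (before a back vowel))
  terab → terap   (b→p word-finally)
So the Mosolar cognate is 'terap'.

terap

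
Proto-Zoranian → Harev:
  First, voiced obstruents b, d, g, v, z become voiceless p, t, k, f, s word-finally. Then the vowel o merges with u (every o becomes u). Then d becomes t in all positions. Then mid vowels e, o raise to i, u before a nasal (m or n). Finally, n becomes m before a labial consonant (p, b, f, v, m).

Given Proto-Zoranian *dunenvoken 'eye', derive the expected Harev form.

Harev: *dunenvoken
  dunenvoken (rule 1 does not apply)
  dunenvoken → dunenvuken   [vowel merger]
  dunenvuken → tunenvuken   [unconditioned shift]
  tunenvuken → tuninvukin   [pre-nasal raising]
  tuninvukin → tunimvukin   [nasal place assimilation]
  giving Harev tunimvukin.

tunimvukin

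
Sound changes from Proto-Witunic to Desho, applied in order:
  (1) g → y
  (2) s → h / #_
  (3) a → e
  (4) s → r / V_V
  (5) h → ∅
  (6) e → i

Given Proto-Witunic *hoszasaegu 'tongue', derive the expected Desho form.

osziriiyu

Desho: *hoszasaegu > hoszasaeyu > hoszeseeyu > hoszereeyu > oszereeyu > osziriiyu  (by unconditioned shift, vowel merger, rhotacism, h-loss, vowel merger)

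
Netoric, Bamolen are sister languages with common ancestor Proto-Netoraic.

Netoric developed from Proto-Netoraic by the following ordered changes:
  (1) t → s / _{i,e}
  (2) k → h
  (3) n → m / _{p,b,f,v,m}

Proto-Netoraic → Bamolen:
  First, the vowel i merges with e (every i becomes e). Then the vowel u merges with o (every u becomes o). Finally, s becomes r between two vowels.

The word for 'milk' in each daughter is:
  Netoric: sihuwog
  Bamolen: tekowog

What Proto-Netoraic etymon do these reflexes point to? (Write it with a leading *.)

Position 4: Netoric has u, Bamolen has o. Netoric preserves u here (none of its changes turn any other segment into u), so the proto-segment is *u.
Position 1: Netoric has s, Bamolen has t. Bamolen preserves t here (none of its changes turn any other segment into t), so the proto-segment is *t.
Verify the candidate proto-form against each daughter:
Netoric: start from *tikuwog.
  rule 1 (palatalisation): tikuwog → sikuwog
  rule 2 (unconditioned shift): sikuwog → sihuwog
  rule 3: no change — sihuwog
  ⇒ Netoric sihuwog
Bamolen: *tikuwog > tekuwog > tekowog  (by vowel merger, vowel merger)
No other proto-form is consistent with every reflex, so the reconstruction is *tikuwog.

*tikuwog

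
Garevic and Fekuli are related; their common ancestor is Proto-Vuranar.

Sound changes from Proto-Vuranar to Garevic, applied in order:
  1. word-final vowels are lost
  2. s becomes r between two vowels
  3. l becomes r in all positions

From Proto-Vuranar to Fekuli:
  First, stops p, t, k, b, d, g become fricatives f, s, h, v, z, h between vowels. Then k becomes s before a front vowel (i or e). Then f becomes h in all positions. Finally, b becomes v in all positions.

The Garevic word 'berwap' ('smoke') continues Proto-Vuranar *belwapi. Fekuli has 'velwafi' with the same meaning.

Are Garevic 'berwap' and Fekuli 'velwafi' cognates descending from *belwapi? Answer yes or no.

Derive the expected Fekuli reflex of *belwapi:
Fekuli: *belwapi > belwafi > belwahi > velwahi  (by intervocalic lenition, unconditioned shift, unconditioned shift)
The regular Fekuli reflex would be 'velwahi', but the attested form is 'velwafi'. The correspondence is irregular, so they are not cognates (the Fekuli form has a different source).

no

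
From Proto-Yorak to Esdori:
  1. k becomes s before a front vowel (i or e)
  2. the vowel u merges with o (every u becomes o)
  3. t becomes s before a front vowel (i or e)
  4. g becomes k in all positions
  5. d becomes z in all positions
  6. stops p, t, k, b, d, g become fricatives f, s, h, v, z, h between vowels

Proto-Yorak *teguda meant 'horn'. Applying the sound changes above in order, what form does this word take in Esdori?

Esdori: *teguda > tegoda > segoda > sekoda > sekoza > sehoza  (by vowel merger, palatalisation, unconditioned shift, unconditioned shift, intervocalic lenition)

sehoza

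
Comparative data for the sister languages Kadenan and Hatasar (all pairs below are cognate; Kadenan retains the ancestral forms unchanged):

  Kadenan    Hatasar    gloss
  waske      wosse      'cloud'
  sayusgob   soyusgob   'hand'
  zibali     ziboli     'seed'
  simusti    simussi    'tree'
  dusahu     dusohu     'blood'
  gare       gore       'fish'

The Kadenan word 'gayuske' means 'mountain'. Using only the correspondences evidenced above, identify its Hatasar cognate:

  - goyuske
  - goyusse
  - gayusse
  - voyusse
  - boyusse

waske ~ wosse, sayusgob ~ soyusgob — Kadenan a corresponds to Hatasar o after a consonant, before a consonant other than r, m, n, p, b, f, v.
waske ~ wosse — Kadenan k corresponds to Hatasar s after a consonant, before a front vowel.
Applying these to Kadenan 'gayuske':
  gayuske → goyuske   (a→o after a consonant, before a consonant other than r, m, n, p, b, f, v)
  goyuske → goyusse   (k→s after a consonant, before a front vowel)
So the Hatasar cognate is 'goyusse'.

goyusse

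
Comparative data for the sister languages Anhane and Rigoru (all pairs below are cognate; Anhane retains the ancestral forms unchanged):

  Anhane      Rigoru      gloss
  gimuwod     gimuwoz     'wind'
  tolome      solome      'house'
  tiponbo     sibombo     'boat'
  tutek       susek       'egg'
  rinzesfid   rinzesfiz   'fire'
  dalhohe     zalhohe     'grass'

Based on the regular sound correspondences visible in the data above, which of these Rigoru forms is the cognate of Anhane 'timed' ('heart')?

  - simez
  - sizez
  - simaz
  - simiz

simez

tiponbo ~ sibombo — Anhane t corresponds to Rigoru s word-initially before a front vowel.
gimuwod ~ gimuwoz, rinzesfid ~ rinzesfiz — Anhane d corresponds to Rigoru z word-finally.
Applying these to Anhane 'timed':
  timed → simed   (t→s word-initially before a front vowel)
  simed → simez   (d→z word-finally)
So the Rigoru cognate is 'simez'.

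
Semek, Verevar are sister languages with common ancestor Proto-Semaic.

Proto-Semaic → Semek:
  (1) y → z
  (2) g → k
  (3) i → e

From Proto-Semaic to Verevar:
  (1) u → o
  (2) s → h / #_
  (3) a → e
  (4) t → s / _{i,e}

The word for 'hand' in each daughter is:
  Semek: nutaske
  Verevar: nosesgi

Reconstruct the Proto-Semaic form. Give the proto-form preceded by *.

*nutasgi

Position 6: Semek has k, Verevar has g. Verevar preserves g here (none of its changes turn any other segment into g), so the proto-segment is *g.
Position 3: Semek has t, Verevar has s. Semek preserves t here (none of its changes turn any other segment into t), so the proto-segment is *t.
Continuing position by position gives *nutasgi; check it forward:
Semek: *nutasgi
  nutasgi (rule 1 does not apply)
  nutasgi → nutaski   [unconditioned shift]
  nutaski → nutaske   [vowel merger]
  giving Semek nutaske.
Verevar: start from *nutasgi.
  rule 1 (vowel merger): nutasgi → notasgi
  rule 2: no change — notasgi
  rule 3 (vowel merger): notasgi → notesgi
  rule 4 (palatalisation): notesgi → nosesgi
  ⇒ Verevar nosesgi
Only *nutasgi yields all of Semek nutaske, Verevar nosesgi.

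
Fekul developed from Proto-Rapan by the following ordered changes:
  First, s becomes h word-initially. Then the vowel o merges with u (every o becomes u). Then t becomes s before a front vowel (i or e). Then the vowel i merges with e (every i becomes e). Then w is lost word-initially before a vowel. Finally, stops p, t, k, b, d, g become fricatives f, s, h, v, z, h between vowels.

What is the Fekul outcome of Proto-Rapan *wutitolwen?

usesulwen

Fekul: *wutitolwen > wutitulwen > wusitulwen > wusetulwen > usetulwen > usesulwen  (by vowel merger, palatalisation, vowel merger, glide loss, intervocalic lenition)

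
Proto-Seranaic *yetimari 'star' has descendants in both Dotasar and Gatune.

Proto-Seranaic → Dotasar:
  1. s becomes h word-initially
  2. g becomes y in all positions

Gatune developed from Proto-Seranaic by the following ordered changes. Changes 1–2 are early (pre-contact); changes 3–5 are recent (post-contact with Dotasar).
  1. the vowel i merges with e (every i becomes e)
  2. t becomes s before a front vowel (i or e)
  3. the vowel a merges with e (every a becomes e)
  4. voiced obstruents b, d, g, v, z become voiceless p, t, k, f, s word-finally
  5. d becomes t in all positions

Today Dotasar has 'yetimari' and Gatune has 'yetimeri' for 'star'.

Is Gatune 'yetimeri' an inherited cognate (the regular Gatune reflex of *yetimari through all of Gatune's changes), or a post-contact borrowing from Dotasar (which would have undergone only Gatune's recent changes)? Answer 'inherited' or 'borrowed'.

If inherited, *yetimari would pass through all of Gatune's changes:
Gatune: *yetimari
  yetimari → yetemare   [vowel merger]
  yetemare → yesemare   [palatalisation]
  yesemare → yesemere   [vowel merger]
  yesemere (rule 4 does not apply)
  yesemere (rule 5 does not apply)
  giving Gatune yesemere.
If borrowed from Dotasar 'yetimari' after the early changes, it would undergo only the recent ones:
  rule 3 (vowel merger): yetimari → yetimeri
  rule 4 (final devoicing): no change (yetimeri)
  rule 5 (unconditioned shift): no change (yetimeri)
  ⇒ as a loan: yetimeri
Gatune 'yetimeri' matches the loan outcome 'yetimeri', not the inherited 'yesemere' — it skipped the early Gatune changes, so it was borrowed from Dotasar.

borrowed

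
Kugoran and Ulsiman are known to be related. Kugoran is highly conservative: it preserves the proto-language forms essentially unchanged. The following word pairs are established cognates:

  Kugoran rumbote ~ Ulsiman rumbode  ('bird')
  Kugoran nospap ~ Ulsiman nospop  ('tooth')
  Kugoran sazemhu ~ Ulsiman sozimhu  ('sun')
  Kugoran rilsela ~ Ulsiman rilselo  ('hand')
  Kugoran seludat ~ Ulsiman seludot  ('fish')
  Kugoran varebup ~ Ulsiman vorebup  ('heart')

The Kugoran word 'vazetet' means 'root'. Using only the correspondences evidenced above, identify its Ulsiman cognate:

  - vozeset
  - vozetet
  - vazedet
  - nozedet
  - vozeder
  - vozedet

sazemhu ~ sozimhu, seludat ~ seludot — Kugoran a corresponds to Ulsiman o after a consonant, before a consonant other than r, m, n, p, b, f, v.
rumbote ~ rumbode — Kugoran t corresponds to Ulsiman d between vowels (before a front vowel).
Applying these to Kugoran 'vazetet':
  vazetet → vozetet   (a→o after a consonant, before a consonant other than r, m, n, p, b, f, v)
  vozetet → vozedet   (t→d between vowels (before a front vowel))
So the Ulsiman cognate is 'vozedet'.

vozedet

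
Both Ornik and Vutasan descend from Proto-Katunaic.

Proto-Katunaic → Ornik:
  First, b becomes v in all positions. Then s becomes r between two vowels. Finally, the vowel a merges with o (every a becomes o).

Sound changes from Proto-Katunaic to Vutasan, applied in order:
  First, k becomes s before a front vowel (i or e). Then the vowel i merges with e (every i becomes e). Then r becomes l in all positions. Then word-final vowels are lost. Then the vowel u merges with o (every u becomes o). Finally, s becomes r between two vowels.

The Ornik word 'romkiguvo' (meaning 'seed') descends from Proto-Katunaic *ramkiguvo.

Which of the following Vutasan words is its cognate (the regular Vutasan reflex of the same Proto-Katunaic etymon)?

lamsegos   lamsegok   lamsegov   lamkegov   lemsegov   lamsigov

lamsegov

Vutasan: *ramkiguvo
  ramkiguvo → ramsiguvo   [palatalisation]
  ramsiguvo → ramseguvo   [vowel merger]
  ramseguvo → lamseguvo   [unconditioned shift]
  lamseguvo → lamseguv   [apocope]
  lamseguv → lamsegov   [vowel merger]
  lamsegov (rule 6 does not apply)
  giving Vutasan lamsegov.
Only 'lamsegov' matches the regular Vutasan development of *ramkiguvo.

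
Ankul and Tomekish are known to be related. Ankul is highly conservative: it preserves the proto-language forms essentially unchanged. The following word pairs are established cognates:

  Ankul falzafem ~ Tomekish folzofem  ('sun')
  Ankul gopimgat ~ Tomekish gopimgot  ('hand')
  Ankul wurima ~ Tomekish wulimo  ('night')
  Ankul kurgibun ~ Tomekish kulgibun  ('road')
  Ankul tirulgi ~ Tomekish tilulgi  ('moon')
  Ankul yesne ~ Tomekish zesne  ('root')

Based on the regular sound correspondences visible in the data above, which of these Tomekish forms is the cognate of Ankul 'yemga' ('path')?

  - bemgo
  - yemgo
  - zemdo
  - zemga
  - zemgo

zemgo

yesne ~ zesne — Ankul y corresponds to Tomekish z word-initially before a front vowel.
wurima ~ wulimo — Ankul a corresponds to Tomekish o word-finally.
Applying these to Ankul 'yemga':
  yemga → zemga   (y→z word-initially before a front vowel)
  zemga → zemgo   (a→o word-finally)
So the Tomekish cognate is 'zemgo'.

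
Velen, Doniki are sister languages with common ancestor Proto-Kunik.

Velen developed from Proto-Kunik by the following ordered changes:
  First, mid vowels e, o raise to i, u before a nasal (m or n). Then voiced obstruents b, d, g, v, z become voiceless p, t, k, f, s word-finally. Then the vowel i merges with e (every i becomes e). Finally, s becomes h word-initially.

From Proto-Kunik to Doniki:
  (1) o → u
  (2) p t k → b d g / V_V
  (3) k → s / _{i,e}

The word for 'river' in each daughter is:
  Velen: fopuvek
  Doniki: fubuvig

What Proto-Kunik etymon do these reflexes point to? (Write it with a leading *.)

*fopuvig

Position 6: Velen has e, Doniki has i. Doniki preserves i here (none of its changes turn any other segment into i), so the proto-segment is *i.
Position 3: Velen has p, Doniki has b. Taking the neighbouring segments as reconstructed: Velen p can only go back to *p; Doniki b could go back to *p or *b — the one source consistent with every daughter is *p.
This points to *fopuvig. Verify forward in each daughter:
Velen: start from *fopuvig.
  rule 1: no change — fopuvig
  rule 2 (final devoicing): fopuvig → fopuvik
  rule 3 (vowel merger): fopuvik → fopuvek
  rule 4: no change — fopuvek
  ⇒ Velen fopuvek
Doniki: *fopuvig
  fopuvig → fupuvig   [vowel merger]
  fupuvig → fubuvig   [intervocalic voicing]
  fubuvig (rule 3 does not apply)
  giving Doniki fubuvig.
*fopuvig is the unique common source.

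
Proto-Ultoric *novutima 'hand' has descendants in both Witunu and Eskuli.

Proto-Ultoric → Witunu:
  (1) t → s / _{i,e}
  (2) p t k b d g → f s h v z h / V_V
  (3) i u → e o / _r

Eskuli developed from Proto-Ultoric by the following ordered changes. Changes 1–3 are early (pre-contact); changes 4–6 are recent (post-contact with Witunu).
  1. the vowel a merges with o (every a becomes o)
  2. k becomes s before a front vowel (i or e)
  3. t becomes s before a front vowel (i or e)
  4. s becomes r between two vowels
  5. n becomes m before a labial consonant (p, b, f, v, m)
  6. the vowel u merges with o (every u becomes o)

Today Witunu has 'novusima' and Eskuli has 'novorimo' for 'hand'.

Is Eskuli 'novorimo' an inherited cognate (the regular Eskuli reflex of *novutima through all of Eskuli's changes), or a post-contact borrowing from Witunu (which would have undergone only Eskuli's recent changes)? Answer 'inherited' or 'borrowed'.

inherited

If inherited, *novutima would pass through all of Eskuli's changes:
Eskuli: *novutima > novutimo > novusimo > novurimo > novorimo  (by vowel merger, palatalisation, rhotacism, vowel merger)
If borrowed from Witunu 'novusima' after the early changes, it would undergo only the recent ones:
  rule 4 (rhotacism): novusima → novurima
  rule 5 (nasal place assimilation): no change (novurima)
  rule 6 (vowel merger): novurima → novorima
  ⇒ as a loan: novorima
Eskuli 'novorimo' matches the inherited outcome exactly, so it is an inherited cognate, not a loan.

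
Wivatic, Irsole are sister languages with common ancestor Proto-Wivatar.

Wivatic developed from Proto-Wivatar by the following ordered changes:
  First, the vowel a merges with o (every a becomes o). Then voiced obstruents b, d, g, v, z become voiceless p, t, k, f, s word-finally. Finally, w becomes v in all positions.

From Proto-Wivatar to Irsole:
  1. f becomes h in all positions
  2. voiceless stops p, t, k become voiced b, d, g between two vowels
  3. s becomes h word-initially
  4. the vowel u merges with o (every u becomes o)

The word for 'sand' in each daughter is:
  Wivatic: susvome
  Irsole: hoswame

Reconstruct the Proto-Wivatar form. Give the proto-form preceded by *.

Position 4: Wivatic has v, Irsole has w. Irsole preserves w here (none of its changes turn any other segment into w), so the proto-segment is *w.
Position 5: Wivatic has o, Irsole has a. Irsole preserves a here (none of its changes turn any other segment into a), so the proto-segment is *a.
Position 1: Wivatic has s, Irsole has h. Taking the neighbouring segments as reconstructed: Wivatic s can only go back to *s; Irsole h could go back to *f or *s or *h — the one source consistent with every daughter is *s.
Verify the candidate proto-form against each daughter:
Wivatic: start from *suswame.
  rule 1 (vowel merger): suswame → suswome
  rule 2: no change — suswome
  rule 3 (unconditioned shift): suswome → susvome
  ⇒ Wivatic susvome
Irsole: start from *suswame.
  rule 1: no change — suswame
  rule 2: no change — suswame
  rule 3 (debuccalisation): suswame → huswame
  rule 4 (vowel merger): huswame → hoswame
  ⇒ Irsole hoswame
*suswame is the unique common source.

*suswame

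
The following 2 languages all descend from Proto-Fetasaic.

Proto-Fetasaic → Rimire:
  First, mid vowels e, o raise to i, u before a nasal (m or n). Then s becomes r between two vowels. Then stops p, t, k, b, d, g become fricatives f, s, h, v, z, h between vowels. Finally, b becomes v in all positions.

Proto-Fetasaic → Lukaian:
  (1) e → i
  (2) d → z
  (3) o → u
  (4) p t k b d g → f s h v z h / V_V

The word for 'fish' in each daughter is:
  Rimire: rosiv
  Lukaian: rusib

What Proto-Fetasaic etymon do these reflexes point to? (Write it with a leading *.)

Position 3: Rimire has s, Lukaian has s. Taking the neighbouring segments as reconstructed: Rimire s can only go back to *t; Lukaian s could go back to *t or *s — the one source consistent with every daughter is *t.
Position 5: Rimire has v, Lukaian has b. Lukaian preserves b here (none of its changes turn any other segment into b), so the proto-segment is *b.
Verify the candidate proto-form against each daughter:
Rimire: start from *rotib.
  rule 1: no change — rotib
  rule 2: no change — rotib
  rule 3 (intervocalic lenition): rotib → rosib
  rule 4 (unconditioned shift): rosib → rosiv
  ⇒ Rimire rosiv
Lukaian: start from *rotib.
  rule 1: no change — rotib
  rule 2: no change — rotib
  rule 3 (vowel merger): rotib → rutib
  rule 4 (intervocalic lenition): rutib → rusib
  ⇒ Lukaian rusib
No other proto-form is consistent with every reflex, so the reconstruction is *rotib.

*rotib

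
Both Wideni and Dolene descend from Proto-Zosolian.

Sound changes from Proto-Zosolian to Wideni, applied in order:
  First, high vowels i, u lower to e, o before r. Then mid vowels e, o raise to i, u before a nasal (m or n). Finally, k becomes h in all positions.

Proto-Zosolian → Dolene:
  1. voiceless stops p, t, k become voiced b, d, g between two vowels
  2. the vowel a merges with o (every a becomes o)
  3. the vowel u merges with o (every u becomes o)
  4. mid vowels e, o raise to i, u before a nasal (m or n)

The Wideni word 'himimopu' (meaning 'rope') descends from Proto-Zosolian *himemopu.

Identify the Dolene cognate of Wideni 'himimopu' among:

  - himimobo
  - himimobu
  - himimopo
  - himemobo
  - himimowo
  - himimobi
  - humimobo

Dolene: start from *himemopu.
  rule 1 (intervocalic voicing): himemopu → himemobu
  rule 2: no change — himemobu
  rule 3 (vowel merger): himemobu → himemobo
  rule 4 (pre-nasal raising): himemobo → himimobo
  ⇒ Dolene himimobo

himimobo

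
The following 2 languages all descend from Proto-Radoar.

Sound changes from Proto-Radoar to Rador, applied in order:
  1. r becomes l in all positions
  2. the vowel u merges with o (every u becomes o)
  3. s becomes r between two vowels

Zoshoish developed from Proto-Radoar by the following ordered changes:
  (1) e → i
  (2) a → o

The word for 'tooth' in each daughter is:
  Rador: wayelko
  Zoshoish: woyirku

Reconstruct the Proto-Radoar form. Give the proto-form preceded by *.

*wayerku

Position 2: Rador has a, Zoshoish has o. Rador preserves a here (none of its changes turn any other segment into a), so the proto-segment is *a.
Position 4: Rador has e, Zoshoish has i. Rador preserves e here (none of its changes turn any other segment into e), so the proto-segment is *e.
Position 7: Rador has o, Zoshoish has u. Zoshoish preserves u here (none of its changes turn any other segment into u), so the proto-segment is *u.
Verify the candidate proto-form against each daughter:
Rador: start from *wayerku.
  rule 1 (unconditioned shift): wayerku → wayelku
  rule 2 (vowel merger): wayelku → wayelko
  rule 3: no change — wayelko
  ⇒ Rador wayelko
Zoshoish: *wayerku > wayirku > woyirku  (by vowel merger, vowel merger)
Only *wayerku yields all of Rador wayelko, Zoshoish woyirku.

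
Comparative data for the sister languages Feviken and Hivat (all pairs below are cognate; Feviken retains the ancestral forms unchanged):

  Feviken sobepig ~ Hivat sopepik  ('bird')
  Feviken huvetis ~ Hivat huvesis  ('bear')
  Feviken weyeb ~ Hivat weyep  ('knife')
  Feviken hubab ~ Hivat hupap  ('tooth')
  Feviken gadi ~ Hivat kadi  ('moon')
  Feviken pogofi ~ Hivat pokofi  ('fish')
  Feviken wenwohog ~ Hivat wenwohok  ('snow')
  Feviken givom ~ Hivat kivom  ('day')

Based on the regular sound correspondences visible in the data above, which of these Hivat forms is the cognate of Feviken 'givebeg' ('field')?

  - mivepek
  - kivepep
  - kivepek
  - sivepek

kivepek

givom ~ kivom — Feviken g corresponds to Hivat k word-initially before a front vowel.
sobepig ~ sopepik — Feviken b corresponds to Hivat p between vowels (before a front vowel).
sobepig ~ sopepik, wenwohog ~ wenwohok — Feviken g corresponds to Hivat k word-finally.
Applying these to Feviken 'givebeg':
  givebeg → kivebeg   (g→k word-initially before a front vowel)
  kivebeg → kivepeg   (b→p between vowels (before a front vowel))
  kivepeg → kivepek   (g→k word-finally)
So the Hivat cognate is 'kivepek'.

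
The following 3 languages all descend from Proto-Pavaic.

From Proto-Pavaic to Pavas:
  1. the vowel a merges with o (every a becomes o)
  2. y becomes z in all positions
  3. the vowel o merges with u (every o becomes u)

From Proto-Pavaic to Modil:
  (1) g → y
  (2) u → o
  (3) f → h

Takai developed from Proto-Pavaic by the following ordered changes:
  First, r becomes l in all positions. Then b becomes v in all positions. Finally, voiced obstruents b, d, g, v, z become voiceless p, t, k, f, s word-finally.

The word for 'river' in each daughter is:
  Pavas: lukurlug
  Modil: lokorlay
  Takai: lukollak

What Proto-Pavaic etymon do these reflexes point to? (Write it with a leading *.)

Position 8: Pavas has g, Modil has y, Takai has k. Pavas preserves g here (none of its changes turn any other segment into g), so the proto-segment is *g.
Position 5: Pavas has r, Modil has r, Takai has l. Pavas preserves r here (none of its changes turn any other segment into r), so the proto-segment is *r.
This points to *lukorlag. Verify forward in each daughter:
Pavas: *lukorlag > lukorlog > lukurlug  (by vowel merger, vowel merger)
Modil: *lukorlag
  lukorlag → lukorlay   [unconditioned shift]
  lukorlay → lokorlay   [vowel merger]
  lokorlay (rule 3 does not apply)
  giving Modil lokorlay.
Takai: start from *lukorlag.
  rule 1 (unconditioned shift): lukorlag → lukollag
  rule 2: no change — lukollag
  rule 3 (final devoicing): lukollag → lukollak
  ⇒ Takai lukollak
No other proto-form is consistent with every reflex, so the reconstruction is *lukorlag.

*lukorlag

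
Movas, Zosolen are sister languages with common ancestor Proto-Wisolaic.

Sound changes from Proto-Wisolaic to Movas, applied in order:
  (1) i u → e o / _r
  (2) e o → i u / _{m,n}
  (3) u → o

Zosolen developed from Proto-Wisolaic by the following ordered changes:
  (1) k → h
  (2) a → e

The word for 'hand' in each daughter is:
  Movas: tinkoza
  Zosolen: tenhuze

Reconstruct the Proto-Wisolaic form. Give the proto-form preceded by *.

*tenkuza

Position 7: Movas has a, Zosolen has e. Movas preserves a here (none of its changes turn any other segment into a), so the proto-segment is *a.
Position 4: Movas has k, Zosolen has h. Movas preserves k here (none of its changes turn any other segment into k), so the proto-segment is *k.
Continuing position by position gives *tenkuza; check it forward:
Movas: start from *tenkuza.
  rule 1: no change — tenkuza
  rule 2 (pre-nasal raising): tenkuza → tinkuza
  rule 3 (vowel merger): tinkuza → tinkoza
  ⇒ Movas tinkoza
Zosolen: *tenkuza
  tenkuza → tenhuza   [unconditioned shift]
  tenhuza → tenhuze   [vowel merger]
  giving Zosolen tenhuze.
*tenkuza is the unique common source.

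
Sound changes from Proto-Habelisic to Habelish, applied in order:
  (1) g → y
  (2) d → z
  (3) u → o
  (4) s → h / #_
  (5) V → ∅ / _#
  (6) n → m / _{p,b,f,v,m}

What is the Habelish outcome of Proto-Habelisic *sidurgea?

hizorye

Habelish: start from *sidurgea.
  rule 1 (unconditioned shift): sidurgea → siduryea
  rule 2 (unconditioned shift): siduryea → sizuryea
  rule 3 (vowel merger): sizuryea → sizoryea
  rule 4 (debuccalisation): sizoryea → hizoryea
  rule 5 (apocope): hizoryea → hizorye
  rule 6: no change — hizorye
  ⇒ Habelish hizorye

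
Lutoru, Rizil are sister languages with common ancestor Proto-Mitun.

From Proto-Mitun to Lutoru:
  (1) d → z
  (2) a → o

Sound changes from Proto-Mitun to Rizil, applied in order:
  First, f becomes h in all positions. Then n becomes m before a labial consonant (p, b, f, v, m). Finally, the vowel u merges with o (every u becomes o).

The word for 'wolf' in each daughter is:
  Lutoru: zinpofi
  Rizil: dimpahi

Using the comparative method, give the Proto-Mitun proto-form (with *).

*dinpafi

Position 1: Lutoru has z, Rizil has d. Rizil preserves d here (none of its changes turn any other segment into d), so the proto-segment is *d.
Position 3: Lutoru has n, Rizil has m. Lutoru preserves n here (none of its changes turn any other segment into n), so the proto-segment is *n.
Position 5: Lutoru has o, Rizil has a. Rizil preserves a here (none of its changes turn any other segment into a), so the proto-segment is *a.
This points to *dinpafi. Verify forward in each daughter:
Lutoru: *dinpafi
  dinpafi → zinpafi   [unconditioned shift]
  zinpafi → zinpofi   [vowel merger]
  giving Lutoru zinpofi.
Rizil: *dinpafi
  dinpafi → dinpahi   [unconditioned shift]
  dinpahi → dimpahi   [nasal place assimilation]
  dimpahi (rule 3 does not apply)
  giving Rizil dimpahi.
No other proto-form is consistent with every reflex, so the reconstruction is *dinpafi.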